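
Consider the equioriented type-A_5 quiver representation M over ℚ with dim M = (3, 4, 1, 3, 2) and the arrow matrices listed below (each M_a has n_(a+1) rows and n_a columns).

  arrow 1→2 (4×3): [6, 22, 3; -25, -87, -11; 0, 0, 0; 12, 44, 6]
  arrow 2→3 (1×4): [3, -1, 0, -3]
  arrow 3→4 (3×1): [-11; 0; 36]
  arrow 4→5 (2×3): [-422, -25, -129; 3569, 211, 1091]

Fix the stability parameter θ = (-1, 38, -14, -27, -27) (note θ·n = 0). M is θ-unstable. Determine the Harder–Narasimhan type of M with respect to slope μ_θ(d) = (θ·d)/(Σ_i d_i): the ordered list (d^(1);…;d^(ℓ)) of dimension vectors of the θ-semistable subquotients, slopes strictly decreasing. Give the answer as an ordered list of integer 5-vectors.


Via rank(M_{q-1}∘⋯∘M_p): M ≅ I[1,1], I[1,2], I[1,5], I[2,2]^2, I[4,4], I[4,5].
μ_θ-semistable layers: μ^(1)=38; μ^(2)=-1; μ^(3)=-31/5; μ^(4)=-27

((0, 3, 0, 0, 0); (2, 0, 0, 0, 0); (1, 1, 1, 1, 1); (0, 0, 0, 2, 1))


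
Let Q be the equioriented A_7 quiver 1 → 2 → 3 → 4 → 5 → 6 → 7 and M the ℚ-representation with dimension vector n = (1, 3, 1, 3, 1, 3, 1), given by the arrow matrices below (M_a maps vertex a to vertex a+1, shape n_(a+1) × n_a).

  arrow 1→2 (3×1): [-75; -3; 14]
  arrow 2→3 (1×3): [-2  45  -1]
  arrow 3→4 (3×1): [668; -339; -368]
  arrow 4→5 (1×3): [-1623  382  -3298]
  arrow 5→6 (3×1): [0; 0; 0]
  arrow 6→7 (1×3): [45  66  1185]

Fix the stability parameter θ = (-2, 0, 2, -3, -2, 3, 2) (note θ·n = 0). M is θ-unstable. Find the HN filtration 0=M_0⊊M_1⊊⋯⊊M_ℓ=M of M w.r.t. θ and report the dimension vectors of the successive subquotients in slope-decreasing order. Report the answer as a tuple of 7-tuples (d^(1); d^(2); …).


Via rank(M_{q-1}∘⋯∘M_p): M ≅ I[1,5], I[2,2]^2, I[4,4]^2, I[6,6]^2, I[6,7].
μ_θ-semistable layers: μ^(1)=3; μ^(2)=5/2; μ^(3)=0; μ^(4)=-3/4; μ^(5)=-2; μ^(6)=-3

((0, 0, 0, 0, 0, 2, 0); (0, 0, 0, 0, 0, 1, 1); (0, 2, 0, 0, 0, 0, 0); (0, 1, 1, 1, 1, 0, 0); (1, 0, 0, 0, 0, 0, 0); (0, 0, 0, 2, 0, 0, 0))


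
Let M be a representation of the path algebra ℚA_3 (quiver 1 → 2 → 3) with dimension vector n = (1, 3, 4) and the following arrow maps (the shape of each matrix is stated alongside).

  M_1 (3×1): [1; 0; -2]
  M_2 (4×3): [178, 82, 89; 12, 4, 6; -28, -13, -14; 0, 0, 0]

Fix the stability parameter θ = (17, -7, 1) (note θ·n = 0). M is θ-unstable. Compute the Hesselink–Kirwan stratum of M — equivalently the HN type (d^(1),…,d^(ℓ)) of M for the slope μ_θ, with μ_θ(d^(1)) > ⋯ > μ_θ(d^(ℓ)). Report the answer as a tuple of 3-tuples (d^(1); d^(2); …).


Interval decomposition of M: I[1,2], I[2,3]^2, I[3,3]^2.
HN type (ℓ=3): μ^(1)=5; μ^(2)=1; μ^(3)=-7

((1, 1, 0); (0, 0, 4); (0, 2, 0))


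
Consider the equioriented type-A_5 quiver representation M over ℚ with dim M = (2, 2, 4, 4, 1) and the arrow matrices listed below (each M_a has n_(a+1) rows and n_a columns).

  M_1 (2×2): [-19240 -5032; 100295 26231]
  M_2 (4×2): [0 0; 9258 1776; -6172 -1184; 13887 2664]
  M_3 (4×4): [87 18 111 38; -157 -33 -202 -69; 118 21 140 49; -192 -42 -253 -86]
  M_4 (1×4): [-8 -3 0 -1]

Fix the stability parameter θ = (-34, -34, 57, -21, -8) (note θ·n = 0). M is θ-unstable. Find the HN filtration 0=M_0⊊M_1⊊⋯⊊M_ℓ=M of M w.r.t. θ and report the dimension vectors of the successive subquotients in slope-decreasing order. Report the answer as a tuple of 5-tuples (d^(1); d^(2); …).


Barcode: M ≅ I[1,1], I[1,2], I[2,5], I[3,3], I[3,4]^2, I[4,4]. HN layers by μ_θ (5 steps, strictly decreasing):
  μ^(1)=57; μ^(2)=18; μ^(3)=28/3; μ^(4)=-21; μ^(5)=-34

((0, 0, 1, 0, 0); (0, 0, 2, 2, 0); (0, 0, 1, 1, 1); (0, 0, 0, 1, 0); (2, 2, 0, 0, 0))


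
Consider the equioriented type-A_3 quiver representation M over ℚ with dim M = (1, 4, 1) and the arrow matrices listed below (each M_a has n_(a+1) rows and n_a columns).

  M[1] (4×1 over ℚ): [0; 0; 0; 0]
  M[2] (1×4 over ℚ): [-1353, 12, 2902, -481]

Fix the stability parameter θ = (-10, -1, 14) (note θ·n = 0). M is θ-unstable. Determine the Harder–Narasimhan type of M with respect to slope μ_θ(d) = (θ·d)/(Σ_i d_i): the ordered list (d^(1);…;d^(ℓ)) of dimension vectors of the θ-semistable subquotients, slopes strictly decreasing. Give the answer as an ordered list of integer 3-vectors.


Barcode: M ≅ I[1,1], I[2,2]^3, I[2,3]. HN layers by μ_θ (3 steps, strictly decreasing):
  μ^(1)=14; μ^(2)=-1; μ^(3)=-10

((0, 0, 1); (0, 4, 0); (1, 0, 0))


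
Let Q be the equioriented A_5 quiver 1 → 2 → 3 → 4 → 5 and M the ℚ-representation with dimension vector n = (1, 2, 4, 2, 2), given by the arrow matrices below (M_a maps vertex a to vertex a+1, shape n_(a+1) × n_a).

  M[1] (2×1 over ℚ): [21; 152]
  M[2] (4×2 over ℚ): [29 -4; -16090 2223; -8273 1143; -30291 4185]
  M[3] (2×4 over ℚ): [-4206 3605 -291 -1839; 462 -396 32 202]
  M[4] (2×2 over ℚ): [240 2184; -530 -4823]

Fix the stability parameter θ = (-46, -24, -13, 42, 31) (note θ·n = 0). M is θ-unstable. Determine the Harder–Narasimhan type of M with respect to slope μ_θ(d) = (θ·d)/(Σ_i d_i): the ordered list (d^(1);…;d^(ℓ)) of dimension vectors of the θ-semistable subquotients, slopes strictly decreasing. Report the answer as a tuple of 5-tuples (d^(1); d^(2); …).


Interval decomposition of M: I[1,3], I[2,4], I[3,3], I[3,5], I[5,5].
HN type (ℓ=6): μ^(1)=42; μ^(2)=73/2; μ^(3)=31; μ^(4)=-13; μ^(5)=-24; μ^(6)=-46

((0, 0, 0, 1, 0); (0, 0, 0, 1, 1); (0, 0, 0, 0, 1); (0, 0, 4, 0, 0); (0, 2, 0, 0, 0); (1, 0, 0, 0, 0))


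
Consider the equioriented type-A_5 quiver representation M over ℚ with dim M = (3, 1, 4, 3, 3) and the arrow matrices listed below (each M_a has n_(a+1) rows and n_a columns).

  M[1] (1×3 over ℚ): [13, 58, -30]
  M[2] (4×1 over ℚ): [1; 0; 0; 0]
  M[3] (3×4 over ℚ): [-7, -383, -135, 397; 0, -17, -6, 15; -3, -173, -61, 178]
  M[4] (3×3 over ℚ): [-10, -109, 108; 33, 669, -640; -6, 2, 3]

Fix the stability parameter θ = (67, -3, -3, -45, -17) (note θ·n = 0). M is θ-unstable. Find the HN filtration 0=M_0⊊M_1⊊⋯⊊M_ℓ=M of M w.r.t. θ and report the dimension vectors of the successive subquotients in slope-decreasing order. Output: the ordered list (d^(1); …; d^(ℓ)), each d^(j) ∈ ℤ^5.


Interval decomposition of M: I[1,1]^2, I[1,5], I[3,3], I[3,5]^2.
HN type (ℓ=5): μ^(1)=67; μ^(2)=-1/5; μ^(3)=-3; μ^(4)=-17; μ^(5)=-24

((2, 0, 0, 0, 0); (1, 1, 1, 1, 1); (0, 0, 1, 0, 0); (0, 0, 0, 0, 2); (0, 0, 2, 2, 0))


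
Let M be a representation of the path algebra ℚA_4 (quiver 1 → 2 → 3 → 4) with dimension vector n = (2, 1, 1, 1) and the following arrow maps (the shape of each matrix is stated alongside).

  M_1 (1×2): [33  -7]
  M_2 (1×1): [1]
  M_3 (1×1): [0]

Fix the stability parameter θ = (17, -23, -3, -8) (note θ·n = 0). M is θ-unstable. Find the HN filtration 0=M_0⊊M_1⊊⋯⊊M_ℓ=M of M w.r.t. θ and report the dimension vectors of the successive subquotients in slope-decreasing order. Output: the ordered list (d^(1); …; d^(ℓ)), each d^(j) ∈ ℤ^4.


Interval decomposition of M: I[1,1], I[1,3], I[4,4].
HN type (ℓ=3): μ^(1)=17; μ^(2)=-3; μ^(3)=-8

((1, 0, 0, 0); (1, 1, 1, 0); (0, 0, 0, 1))


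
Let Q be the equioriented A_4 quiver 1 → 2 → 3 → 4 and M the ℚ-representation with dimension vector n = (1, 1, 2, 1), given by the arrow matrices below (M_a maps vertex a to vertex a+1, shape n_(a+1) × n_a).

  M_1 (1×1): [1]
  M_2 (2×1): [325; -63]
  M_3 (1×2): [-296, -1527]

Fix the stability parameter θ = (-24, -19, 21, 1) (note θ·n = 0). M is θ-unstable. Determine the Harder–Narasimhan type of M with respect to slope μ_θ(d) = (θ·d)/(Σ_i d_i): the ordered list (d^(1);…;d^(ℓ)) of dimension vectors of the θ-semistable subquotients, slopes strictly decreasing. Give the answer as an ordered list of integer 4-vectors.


Interval decomposition of M: I[1,4], I[3,3].
HN type (ℓ=4): μ^(1)=21; μ^(2)=11; μ^(3)=-19; μ^(4)=-24

((0, 0, 1, 0); (0, 0, 1, 1); (0, 1, 0, 0); (1, 0, 0, 0))


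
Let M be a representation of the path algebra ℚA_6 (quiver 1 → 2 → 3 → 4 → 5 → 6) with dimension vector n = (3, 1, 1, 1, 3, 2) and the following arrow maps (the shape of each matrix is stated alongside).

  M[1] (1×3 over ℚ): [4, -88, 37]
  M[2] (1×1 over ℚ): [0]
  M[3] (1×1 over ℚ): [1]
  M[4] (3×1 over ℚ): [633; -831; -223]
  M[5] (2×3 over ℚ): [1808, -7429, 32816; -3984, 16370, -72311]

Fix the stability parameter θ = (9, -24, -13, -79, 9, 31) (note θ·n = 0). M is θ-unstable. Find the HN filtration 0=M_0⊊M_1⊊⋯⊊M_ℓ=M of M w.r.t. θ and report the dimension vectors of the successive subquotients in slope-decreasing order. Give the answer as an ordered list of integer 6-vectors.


Barcode: M ≅ I[1,1]^2, I[1,2], I[3,6], I[5,5], I[5,6]. HN layers by μ_θ (4 steps, strictly decreasing):
  μ^(1)=31; μ^(2)=9; μ^(3)=-15/2; μ^(4)=-46

((0, 0, 0, 0, 0, 2); (2, 0, 0, 0, 3, 0); (1, 1, 0, 0, 0, 0); (0, 0, 1, 1, 0, 0))


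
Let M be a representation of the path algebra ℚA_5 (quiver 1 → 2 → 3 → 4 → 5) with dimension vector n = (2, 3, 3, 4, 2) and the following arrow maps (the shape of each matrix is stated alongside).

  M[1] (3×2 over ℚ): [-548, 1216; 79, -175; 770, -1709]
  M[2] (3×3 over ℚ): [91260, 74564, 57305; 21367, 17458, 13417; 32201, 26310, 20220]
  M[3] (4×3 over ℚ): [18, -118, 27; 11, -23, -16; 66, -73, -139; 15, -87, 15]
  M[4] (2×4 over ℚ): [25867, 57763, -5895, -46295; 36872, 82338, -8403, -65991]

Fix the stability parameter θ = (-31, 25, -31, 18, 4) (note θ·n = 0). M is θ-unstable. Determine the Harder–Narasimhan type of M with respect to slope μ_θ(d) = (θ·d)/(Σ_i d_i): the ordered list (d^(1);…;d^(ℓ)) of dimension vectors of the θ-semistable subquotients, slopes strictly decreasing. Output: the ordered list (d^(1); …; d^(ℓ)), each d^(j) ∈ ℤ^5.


Barcode: M ≅ I[1,5]^2, I[2,4], I[4,4]. HN layers by μ_θ (4 steps, strictly decreasing):
  μ^(1)=18; μ^(2)=11; μ^(3)=-3; μ^(4)=-31

((0, 0, 0, 2, 0); (0, 0, 0, 2, 2); (0, 3, 3, 0, 0); (2, 0, 0, 0, 0))


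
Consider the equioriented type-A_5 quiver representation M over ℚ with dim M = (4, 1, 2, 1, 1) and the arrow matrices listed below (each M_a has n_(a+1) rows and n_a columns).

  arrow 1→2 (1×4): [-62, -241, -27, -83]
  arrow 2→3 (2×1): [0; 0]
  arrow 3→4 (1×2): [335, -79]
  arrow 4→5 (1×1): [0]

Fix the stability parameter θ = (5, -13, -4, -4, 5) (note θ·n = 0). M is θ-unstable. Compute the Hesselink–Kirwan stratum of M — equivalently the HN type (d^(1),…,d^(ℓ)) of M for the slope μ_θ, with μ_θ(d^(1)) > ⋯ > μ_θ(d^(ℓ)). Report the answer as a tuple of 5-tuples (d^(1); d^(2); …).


Via rank(M_{q-1}∘⋯∘M_p): M ≅ I[1,1]^3, I[1,2], I[3,3], I[3,4], I[5,5].
μ_θ-semistable layers: μ^(1)=5; μ^(2)=-4

((3, 0, 0, 0, 1); (1, 1, 2, 1, 0))


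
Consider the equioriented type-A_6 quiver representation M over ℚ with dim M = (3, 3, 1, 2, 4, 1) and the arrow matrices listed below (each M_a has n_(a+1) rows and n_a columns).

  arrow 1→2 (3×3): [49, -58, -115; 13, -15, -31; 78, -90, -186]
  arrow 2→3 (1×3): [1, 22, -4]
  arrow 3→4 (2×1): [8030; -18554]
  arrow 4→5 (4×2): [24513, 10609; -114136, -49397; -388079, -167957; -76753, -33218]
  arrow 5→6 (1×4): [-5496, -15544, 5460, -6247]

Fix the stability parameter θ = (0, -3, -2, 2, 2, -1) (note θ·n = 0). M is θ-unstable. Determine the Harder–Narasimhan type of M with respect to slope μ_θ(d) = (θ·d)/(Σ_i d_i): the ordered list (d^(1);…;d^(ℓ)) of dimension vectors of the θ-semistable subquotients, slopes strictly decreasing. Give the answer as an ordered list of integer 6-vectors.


Barcode: M ≅ I[1,1], I[1,2], I[1,6], I[2,2], I[4,5], I[5,5]^2. HN layers by μ_θ (6 steps, strictly decreasing):
  μ^(1)=2; μ^(2)=1; μ^(3)=0; μ^(4)=-3/2; μ^(5)=-5/3; μ^(6)=-3

((0, 0, 0, 1, 3, 0); (0, 0, 0, 1, 1, 1); (1, 0, 0, 0, 0, 0); (1, 1, 0, 0, 0, 0); (1, 1, 1, 0, 0, 0); (0, 1, 0, 0, 0, 0))


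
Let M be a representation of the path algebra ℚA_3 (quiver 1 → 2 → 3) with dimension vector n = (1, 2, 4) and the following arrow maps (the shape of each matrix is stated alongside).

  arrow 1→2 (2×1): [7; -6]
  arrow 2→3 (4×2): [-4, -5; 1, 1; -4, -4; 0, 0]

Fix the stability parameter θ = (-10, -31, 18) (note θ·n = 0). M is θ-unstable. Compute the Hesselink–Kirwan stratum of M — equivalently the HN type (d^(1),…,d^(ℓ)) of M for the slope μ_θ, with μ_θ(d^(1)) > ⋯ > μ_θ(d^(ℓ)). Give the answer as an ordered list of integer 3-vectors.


Via rank(M_{q-1}∘⋯∘M_p): M ≅ I[1,3], I[2,3], I[3,3]^2.
μ_θ-semistable layers: μ^(1)=18; μ^(2)=-41/2; μ^(3)=-31

((0, 0, 4); (1, 1, 0); (0, 1, 0))


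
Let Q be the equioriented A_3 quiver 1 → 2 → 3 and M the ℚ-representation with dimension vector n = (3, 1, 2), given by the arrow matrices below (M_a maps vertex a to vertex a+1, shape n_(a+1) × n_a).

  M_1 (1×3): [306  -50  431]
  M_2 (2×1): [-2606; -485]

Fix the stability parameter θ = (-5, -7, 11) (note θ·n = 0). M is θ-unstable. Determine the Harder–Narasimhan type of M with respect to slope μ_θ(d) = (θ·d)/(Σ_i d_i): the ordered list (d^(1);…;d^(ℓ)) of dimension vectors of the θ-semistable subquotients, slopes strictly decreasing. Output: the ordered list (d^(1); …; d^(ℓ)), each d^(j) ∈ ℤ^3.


Barcode: M ≅ I[1,1]^2, I[1,3], I[3,3]. HN layers by μ_θ (3 steps, strictly decreasing):
  μ^(1)=11; μ^(2)=-5; μ^(3)=-6

((0, 0, 2); (2, 0, 0); (1, 1, 0))


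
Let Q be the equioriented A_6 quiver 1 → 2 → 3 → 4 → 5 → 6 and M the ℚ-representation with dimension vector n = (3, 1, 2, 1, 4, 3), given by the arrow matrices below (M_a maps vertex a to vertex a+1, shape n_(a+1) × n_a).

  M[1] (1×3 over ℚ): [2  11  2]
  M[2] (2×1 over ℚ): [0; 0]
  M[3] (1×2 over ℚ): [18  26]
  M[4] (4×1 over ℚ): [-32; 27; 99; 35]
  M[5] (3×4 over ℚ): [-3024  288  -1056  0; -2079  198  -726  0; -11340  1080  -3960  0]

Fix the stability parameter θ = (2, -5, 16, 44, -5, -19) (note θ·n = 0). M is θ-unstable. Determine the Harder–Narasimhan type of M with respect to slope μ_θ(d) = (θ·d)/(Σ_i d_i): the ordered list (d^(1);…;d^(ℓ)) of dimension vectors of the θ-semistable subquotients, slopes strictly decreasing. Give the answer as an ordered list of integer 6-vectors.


Interval decomposition of M: I[1,1]^2, I[1,2], I[3,3], I[3,5], I[5,5]^2, I[5,6], I[6,6]^2.
HN type (ℓ=7): μ^(1)=39/2; μ^(2)=16; μ^(3)=2; μ^(4)=-3/2; μ^(5)=-5; μ^(6)=-12; μ^(7)=-19

((0, 0, 0, 1, 1, 0); (0, 0, 2, 0, 0, 0); (2, 0, 0, 0, 0, 0); (1, 1, 0, 0, 0, 0); (0, 0, 0, 0, 2, 0); (0, 0, 0, 0, 1, 1); (0, 0, 0, 0, 0, 2))


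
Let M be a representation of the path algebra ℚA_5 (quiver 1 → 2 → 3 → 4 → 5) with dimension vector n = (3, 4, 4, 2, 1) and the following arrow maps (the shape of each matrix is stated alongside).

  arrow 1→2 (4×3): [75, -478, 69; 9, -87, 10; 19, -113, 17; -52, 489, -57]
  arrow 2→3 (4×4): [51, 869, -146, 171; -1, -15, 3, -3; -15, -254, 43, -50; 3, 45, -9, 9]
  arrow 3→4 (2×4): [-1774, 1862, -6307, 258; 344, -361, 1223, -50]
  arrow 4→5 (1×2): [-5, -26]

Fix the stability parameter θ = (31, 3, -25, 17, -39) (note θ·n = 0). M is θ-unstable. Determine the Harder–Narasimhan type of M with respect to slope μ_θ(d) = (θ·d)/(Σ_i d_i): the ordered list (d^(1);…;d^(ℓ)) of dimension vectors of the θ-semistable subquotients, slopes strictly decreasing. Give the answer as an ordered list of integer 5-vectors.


Via rank(M_{q-1}∘⋯∘M_p): M ≅ I[1,2], I[1,4], I[1,5], I[2,3], I[3,3].
μ_θ-semistable layers: μ^(1)=17; μ^(2)=3; μ^(3)=-13/5; μ^(4)=-11; μ^(5)=-25

((1, 1, 0, 1, 0); (1, 1, 1, 0, 0); (1, 1, 1, 1, 1); (0, 1, 1, 0, 0); (0, 0, 1, 0, 0))


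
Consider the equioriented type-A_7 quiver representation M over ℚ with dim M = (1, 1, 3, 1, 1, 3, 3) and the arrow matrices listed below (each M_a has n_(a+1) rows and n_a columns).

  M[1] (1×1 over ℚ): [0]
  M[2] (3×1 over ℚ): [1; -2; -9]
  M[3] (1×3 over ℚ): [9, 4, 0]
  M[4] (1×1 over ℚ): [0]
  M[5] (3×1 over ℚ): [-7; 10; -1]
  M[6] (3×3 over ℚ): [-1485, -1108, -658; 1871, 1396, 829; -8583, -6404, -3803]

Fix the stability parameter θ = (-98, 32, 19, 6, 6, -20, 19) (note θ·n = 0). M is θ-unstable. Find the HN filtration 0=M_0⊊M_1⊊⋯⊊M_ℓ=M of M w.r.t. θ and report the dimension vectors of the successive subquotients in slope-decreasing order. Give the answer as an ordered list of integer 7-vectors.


Interval decomposition of M: I[1,1], I[2,4], I[3,3]^2, I[5,7], I[6,6], I[6,7], I[7,7].
HN type (ℓ=4): μ^(1)=19; μ^(2)=-7; μ^(3)=-20; μ^(4)=-98

((0, 1, 3, 1, 0, 0, 3); (0, 0, 0, 0, 1, 1, 0); (0, 0, 0, 0, 0, 2, 0); (1, 0, 0, 0, 0, 0, 0))


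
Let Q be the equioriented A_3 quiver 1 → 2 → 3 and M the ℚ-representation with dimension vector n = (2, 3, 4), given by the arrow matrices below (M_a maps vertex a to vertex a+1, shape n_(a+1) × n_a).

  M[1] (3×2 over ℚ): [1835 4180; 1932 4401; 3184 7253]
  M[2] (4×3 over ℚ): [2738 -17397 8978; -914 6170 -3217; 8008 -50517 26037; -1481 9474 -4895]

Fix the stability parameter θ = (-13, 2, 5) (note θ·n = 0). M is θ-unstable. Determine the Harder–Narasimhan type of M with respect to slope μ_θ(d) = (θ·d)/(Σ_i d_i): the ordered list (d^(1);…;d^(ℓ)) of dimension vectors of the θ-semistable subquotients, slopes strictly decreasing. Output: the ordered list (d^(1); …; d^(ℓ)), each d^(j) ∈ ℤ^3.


Interval decomposition of M: I[1,3]^2, I[2,3], I[3,3].
HN type (ℓ=3): μ^(1)=5; μ^(2)=2; μ^(3)=-13

((0, 0, 4); (0, 3, 0); (2, 0, 0))


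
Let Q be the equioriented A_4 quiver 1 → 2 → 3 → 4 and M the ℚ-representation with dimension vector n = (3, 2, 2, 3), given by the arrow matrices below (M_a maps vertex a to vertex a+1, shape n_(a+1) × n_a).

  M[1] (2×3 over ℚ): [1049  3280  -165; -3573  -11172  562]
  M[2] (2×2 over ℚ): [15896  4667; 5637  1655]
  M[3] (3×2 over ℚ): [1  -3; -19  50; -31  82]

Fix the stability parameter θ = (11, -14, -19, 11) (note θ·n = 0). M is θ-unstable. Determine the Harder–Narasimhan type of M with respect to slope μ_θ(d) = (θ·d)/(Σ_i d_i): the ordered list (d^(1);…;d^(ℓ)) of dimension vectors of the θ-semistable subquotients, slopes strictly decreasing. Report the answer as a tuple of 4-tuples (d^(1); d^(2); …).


Barcode: M ≅ I[1,1], I[1,4]^2, I[4,4]. HN layers by μ_θ (2 steps, strictly decreasing):
  μ^(1)=11; μ^(2)=-22/3

((1, 0, 0, 3); (2, 2, 2, 0))


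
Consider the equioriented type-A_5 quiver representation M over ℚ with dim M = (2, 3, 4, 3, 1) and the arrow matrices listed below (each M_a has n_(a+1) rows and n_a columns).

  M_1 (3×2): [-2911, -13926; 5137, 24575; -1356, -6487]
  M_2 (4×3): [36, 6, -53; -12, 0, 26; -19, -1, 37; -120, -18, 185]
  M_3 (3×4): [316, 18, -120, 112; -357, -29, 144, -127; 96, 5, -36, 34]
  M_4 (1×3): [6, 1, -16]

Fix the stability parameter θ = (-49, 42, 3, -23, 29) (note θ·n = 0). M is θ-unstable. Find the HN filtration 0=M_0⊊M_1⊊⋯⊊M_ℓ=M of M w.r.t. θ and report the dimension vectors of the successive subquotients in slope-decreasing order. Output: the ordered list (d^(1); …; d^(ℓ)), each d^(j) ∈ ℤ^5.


Via rank(M_{q-1}∘⋯∘M_p): M ≅ I[1,2], I[1,3], I[2,3], I[3,4], I[3,5], I[4,4].
μ_θ-semistable layers: μ^(1)=42; μ^(2)=29; μ^(3)=45/2; μ^(4)=-10; μ^(5)=-23; μ^(6)=-49

((0, 1, 0, 0, 0); (0, 0, 0, 0, 1); (0, 2, 2, 0, 0); (0, 0, 2, 2, 0); (0, 0, 0, 1, 0); (2, 0, 0, 0, 0))


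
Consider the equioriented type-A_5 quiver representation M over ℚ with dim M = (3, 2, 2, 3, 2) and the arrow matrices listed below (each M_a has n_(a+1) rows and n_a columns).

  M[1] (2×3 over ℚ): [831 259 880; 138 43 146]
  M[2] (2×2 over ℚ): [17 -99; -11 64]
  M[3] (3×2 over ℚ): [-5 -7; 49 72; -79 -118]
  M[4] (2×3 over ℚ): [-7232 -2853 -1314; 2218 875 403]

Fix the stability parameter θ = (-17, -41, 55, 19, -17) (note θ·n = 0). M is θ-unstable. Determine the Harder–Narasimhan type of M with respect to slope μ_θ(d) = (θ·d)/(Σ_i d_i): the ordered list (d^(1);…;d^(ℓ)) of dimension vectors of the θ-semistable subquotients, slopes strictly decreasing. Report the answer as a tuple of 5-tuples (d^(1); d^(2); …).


Barcode: M ≅ I[1,1], I[1,4], I[1,5], I[4,5]. HN layers by μ_θ (5 steps, strictly decreasing):
  μ^(1)=37; μ^(2)=19; μ^(3)=1; μ^(4)=-17; μ^(5)=-29

((0, 0, 1, 1, 0); (0, 0, 1, 1, 1); (0, 0, 0, 1, 1); (1, 0, 0, 0, 0); (2, 2, 0, 0, 0))


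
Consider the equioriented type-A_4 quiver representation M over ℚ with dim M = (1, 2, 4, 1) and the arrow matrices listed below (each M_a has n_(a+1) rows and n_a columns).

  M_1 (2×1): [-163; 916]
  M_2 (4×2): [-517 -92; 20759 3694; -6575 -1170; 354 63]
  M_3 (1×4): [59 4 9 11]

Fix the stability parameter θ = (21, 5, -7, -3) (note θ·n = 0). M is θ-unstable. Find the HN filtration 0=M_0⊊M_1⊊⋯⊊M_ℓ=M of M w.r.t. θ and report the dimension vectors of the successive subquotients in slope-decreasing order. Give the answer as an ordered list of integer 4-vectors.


Via rank(M_{q-1}∘⋯∘M_p): M ≅ I[1,3], I[2,4], I[3,3]^2.
μ_θ-semistable layers: μ^(1)=19/3; μ^(2)=-5/3; μ^(3)=-7

((1, 1, 1, 0); (0, 1, 1, 1); (0, 0, 2, 0))


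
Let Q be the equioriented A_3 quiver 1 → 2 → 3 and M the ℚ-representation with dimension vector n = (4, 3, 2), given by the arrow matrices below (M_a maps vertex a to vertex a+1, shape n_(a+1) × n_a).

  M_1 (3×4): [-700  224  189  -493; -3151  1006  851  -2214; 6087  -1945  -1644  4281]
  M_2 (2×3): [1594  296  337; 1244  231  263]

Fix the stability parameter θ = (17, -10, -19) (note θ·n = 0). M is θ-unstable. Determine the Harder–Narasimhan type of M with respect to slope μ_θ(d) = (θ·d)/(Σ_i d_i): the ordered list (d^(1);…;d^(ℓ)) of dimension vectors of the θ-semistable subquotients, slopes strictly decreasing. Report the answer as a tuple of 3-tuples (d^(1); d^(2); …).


Barcode: M ≅ I[1,1], I[1,2], I[1,3]^2. HN layers by μ_θ (3 steps, strictly decreasing):
  μ^(1)=17; μ^(2)=7/2; μ^(3)=-4

((1, 0, 0); (1, 1, 0); (2, 2, 2))


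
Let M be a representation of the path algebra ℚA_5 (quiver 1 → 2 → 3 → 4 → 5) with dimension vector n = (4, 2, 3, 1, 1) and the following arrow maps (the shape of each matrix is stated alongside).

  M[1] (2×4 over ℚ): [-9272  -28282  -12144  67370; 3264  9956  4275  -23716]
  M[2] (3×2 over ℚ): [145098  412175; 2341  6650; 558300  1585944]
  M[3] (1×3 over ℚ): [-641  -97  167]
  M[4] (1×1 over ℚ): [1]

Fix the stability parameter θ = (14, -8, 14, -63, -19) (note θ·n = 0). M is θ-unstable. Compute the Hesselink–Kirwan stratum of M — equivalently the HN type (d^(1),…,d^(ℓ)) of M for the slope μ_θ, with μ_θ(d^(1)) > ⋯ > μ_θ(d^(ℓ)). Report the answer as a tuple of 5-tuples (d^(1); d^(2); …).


Interval decomposition of M: I[1,1]^2, I[1,3], I[1,5], I[3,3].
HN type (ℓ=3): μ^(1)=14; μ^(2)=3; μ^(3)=-62/5

((2, 0, 2, 0, 0); (1, 1, 0, 0, 0); (1, 1, 1, 1, 1))


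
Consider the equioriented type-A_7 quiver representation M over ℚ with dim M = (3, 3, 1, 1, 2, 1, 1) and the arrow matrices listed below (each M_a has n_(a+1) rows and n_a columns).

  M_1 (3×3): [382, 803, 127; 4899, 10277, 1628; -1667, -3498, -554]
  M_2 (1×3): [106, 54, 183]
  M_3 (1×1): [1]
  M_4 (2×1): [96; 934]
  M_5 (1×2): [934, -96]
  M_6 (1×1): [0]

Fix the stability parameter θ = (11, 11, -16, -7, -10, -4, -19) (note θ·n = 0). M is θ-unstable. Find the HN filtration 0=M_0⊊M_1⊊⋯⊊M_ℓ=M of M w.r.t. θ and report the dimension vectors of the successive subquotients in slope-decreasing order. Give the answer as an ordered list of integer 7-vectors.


Via rank(M_{q-1}∘⋯∘M_p): M ≅ I[1,2]^2, I[1,5], I[5,6], I[7,7].
μ_θ-semistable layers: μ^(1)=11; μ^(2)=-11/5; μ^(3)=-4; μ^(4)=-10; μ^(5)=-19

((2, 2, 0, 0, 0, 0, 0); (1, 1, 1, 1, 1, 0, 0); (0, 0, 0, 0, 0, 1, 0); (0, 0, 0, 0, 1, 0, 0); (0, 0, 0, 0, 0, 0, 1))


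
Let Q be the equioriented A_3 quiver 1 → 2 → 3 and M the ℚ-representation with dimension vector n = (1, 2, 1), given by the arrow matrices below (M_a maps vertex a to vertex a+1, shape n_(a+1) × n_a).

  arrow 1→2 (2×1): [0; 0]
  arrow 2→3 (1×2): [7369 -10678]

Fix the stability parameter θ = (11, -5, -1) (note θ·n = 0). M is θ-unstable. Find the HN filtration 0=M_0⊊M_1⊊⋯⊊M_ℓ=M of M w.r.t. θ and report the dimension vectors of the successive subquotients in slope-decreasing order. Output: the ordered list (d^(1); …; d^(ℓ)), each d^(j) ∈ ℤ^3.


Via rank(M_{q-1}∘⋯∘M_p): M ≅ I[1,1], I[2,2], I[2,3].
μ_θ-semistable layers: μ^(1)=11; μ^(2)=-1; μ^(3)=-5

((1, 0, 0); (0, 0, 1); (0, 2, 0))


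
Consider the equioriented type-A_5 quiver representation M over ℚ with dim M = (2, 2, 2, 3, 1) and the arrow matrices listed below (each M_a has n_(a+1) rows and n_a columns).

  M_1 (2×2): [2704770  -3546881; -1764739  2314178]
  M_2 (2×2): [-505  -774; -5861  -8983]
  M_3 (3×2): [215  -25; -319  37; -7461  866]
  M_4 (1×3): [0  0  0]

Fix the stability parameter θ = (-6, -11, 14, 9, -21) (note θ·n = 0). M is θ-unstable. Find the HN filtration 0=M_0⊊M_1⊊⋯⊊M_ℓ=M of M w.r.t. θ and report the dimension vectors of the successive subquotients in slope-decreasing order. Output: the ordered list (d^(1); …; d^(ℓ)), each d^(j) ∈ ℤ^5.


Barcode: M ≅ I[1,4]^2, I[4,4], I[5,5]. HN layers by μ_θ (4 steps, strictly decreasing):
  μ^(1)=23/2; μ^(2)=9; μ^(3)=-17/2; μ^(4)=-21

((0, 0, 2, 2, 0); (0, 0, 0, 1, 0); (2, 2, 0, 0, 0); (0, 0, 0, 0, 1))


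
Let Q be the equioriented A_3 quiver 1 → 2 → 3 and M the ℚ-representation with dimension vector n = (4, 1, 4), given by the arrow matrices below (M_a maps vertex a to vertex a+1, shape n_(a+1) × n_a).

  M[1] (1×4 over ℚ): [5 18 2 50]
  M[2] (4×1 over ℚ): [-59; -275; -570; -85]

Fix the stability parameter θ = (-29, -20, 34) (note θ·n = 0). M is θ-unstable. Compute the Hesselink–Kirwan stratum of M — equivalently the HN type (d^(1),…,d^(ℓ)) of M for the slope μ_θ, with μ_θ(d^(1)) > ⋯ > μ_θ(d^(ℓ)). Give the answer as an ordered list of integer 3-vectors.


Barcode: M ≅ I[1,1]^3, I[1,3], I[3,3]^3. HN layers by μ_θ (3 steps, strictly decreasing):
  μ^(1)=34; μ^(2)=-20; μ^(3)=-29

((0, 0, 4); (0, 1, 0); (4, 0, 0))


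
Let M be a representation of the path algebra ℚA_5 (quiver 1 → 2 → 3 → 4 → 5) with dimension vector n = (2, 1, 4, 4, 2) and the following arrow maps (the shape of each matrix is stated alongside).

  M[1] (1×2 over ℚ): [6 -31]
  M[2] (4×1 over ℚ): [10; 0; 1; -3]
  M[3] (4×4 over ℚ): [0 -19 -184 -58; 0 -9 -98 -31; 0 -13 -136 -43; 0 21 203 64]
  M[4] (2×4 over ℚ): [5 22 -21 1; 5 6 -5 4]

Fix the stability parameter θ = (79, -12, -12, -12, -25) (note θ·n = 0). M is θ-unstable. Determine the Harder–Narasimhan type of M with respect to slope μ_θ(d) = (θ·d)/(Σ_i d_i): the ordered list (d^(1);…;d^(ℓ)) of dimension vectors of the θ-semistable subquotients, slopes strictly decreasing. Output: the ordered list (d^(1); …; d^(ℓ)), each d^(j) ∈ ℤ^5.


Interval decomposition of M: I[1,1], I[1,5], I[3,3], I[3,4], I[3,5], I[4,4].
HN type (ℓ=4): μ^(1)=79; μ^(2)=18/5; μ^(3)=-12; μ^(4)=-49/3

((1, 0, 0, 0, 0); (1, 1, 1, 1, 1); (0, 0, 2, 2, 0); (0, 0, 1, 1, 1))


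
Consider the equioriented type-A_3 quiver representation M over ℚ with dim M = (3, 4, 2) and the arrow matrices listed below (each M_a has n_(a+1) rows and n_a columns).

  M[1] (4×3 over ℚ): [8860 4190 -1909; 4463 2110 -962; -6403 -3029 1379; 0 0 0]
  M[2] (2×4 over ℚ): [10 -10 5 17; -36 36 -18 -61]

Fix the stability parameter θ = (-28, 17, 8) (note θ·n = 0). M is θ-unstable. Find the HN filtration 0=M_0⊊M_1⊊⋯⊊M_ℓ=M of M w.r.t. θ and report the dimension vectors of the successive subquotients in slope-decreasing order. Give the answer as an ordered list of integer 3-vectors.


Barcode: M ≅ I[1,2]^2, I[1,3], I[2,3]. HN layers by μ_θ (3 steps, strictly decreasing):
  μ^(1)=17; μ^(2)=25/2; μ^(3)=-28

((0, 2, 0); (0, 2, 2); (3, 0, 0))


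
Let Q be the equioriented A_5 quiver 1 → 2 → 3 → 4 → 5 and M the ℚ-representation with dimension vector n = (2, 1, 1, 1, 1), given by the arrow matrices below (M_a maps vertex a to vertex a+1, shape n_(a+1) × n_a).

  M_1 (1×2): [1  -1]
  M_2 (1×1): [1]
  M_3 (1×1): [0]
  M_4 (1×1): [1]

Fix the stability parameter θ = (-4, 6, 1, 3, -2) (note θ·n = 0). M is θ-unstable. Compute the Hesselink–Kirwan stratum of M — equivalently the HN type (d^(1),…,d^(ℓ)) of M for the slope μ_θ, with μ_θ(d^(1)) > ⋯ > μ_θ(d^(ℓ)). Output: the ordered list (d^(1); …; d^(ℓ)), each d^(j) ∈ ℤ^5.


Interval decomposition of M: I[1,1], I[1,3], I[4,5].
HN type (ℓ=3): μ^(1)=7/2; μ^(2)=1/2; μ^(3)=-4

((0, 1, 1, 0, 0); (0, 0, 0, 1, 1); (2, 0, 0, 0, 0))


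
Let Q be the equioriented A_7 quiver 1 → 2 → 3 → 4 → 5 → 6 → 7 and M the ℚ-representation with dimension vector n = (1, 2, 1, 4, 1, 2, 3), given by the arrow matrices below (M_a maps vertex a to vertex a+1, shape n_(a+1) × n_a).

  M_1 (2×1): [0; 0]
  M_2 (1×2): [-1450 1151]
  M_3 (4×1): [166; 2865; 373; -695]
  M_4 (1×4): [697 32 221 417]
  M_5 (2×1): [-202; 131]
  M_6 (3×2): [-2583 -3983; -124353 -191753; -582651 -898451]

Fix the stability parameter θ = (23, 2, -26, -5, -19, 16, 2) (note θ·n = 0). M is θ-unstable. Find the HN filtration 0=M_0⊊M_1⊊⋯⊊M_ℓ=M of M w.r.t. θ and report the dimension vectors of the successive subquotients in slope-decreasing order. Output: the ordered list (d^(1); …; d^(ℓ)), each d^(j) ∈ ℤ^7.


Via rank(M_{q-1}∘⋯∘M_p): M ≅ I[1,1], I[2,2], I[2,4], I[4,4]^2, I[4,7], I[6,6], I[7,7]^2.
μ_θ-semistable layers: μ^(1)=23; μ^(2)=16; μ^(3)=9; μ^(4)=2; μ^(5)=-5; μ^(6)=-12

((1, 0, 0, 0, 0, 0, 0); (0, 0, 0, 0, 0, 1, 0); (0, 0, 0, 0, 0, 1, 1); (0, 1, 0, 0, 0, 0, 2); (0, 0, 0, 3, 0, 0, 0); (0, 1, 1, 1, 1, 0, 0))


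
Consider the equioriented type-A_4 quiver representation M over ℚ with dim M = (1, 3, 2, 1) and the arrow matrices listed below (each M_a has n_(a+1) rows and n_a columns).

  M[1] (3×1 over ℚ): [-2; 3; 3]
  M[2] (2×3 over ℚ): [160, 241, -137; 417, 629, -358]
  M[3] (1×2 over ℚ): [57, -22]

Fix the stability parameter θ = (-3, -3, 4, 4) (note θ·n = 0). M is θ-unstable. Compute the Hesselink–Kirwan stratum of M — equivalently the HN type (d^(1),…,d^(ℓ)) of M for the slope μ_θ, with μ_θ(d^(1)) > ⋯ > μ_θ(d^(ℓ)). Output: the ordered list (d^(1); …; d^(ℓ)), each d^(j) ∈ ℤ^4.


Via rank(M_{q-1}∘⋯∘M_p): M ≅ I[1,4], I[2,2], I[2,3].
μ_θ-semistable layers: μ^(1)=4; μ^(2)=-3

((0, 0, 2, 1); (1, 3, 0, 0))


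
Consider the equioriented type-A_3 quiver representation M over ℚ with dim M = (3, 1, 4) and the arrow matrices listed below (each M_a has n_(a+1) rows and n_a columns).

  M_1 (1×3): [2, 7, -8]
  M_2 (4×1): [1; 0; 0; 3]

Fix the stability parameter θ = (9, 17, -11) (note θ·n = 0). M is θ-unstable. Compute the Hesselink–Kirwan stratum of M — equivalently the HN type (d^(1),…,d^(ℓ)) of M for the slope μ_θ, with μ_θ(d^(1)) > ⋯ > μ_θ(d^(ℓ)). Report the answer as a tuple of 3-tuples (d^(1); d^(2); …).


Interval decomposition of M: I[1,1]^2, I[1,3], I[3,3]^3.
HN type (ℓ=3): μ^(1)=9; μ^(2)=5; μ^(3)=-11

((2, 0, 0); (1, 1, 1); (0, 0, 3))


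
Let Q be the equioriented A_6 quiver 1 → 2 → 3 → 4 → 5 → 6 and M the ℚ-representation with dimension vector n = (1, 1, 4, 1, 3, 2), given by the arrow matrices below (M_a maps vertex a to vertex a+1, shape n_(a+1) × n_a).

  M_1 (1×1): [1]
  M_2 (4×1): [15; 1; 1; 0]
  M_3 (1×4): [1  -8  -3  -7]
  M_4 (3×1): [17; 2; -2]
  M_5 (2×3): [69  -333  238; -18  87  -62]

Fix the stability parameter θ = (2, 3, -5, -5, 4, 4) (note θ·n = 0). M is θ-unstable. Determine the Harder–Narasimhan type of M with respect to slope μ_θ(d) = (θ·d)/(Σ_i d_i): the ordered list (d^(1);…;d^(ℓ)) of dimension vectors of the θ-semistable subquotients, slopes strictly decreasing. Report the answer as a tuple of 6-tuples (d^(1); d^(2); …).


Via rank(M_{q-1}∘⋯∘M_p): M ≅ I[1,6], I[3,3]^3, I[5,5], I[5,6].
μ_θ-semistable layers: μ^(1)=4; μ^(2)=-5/4; μ^(3)=-5

((0, 0, 0, 0, 3, 2); (1, 1, 1, 1, 0, 0); (0, 0, 3, 0, 0, 0))


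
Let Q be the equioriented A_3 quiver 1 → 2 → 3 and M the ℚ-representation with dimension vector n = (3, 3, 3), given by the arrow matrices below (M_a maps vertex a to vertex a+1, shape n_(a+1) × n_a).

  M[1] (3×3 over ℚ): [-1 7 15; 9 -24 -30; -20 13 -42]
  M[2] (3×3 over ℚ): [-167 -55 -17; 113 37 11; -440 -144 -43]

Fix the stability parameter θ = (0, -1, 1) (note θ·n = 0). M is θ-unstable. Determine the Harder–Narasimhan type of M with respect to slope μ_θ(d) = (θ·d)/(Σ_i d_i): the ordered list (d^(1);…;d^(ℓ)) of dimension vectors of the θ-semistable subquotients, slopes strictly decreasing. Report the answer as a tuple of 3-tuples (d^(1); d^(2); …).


Via rank(M_{q-1}∘⋯∘M_p): M ≅ I[1,3]^3.
μ_θ-semistable layers: μ^(1)=1; μ^(2)=-1/2

((0, 0, 3); (3, 3, 0))


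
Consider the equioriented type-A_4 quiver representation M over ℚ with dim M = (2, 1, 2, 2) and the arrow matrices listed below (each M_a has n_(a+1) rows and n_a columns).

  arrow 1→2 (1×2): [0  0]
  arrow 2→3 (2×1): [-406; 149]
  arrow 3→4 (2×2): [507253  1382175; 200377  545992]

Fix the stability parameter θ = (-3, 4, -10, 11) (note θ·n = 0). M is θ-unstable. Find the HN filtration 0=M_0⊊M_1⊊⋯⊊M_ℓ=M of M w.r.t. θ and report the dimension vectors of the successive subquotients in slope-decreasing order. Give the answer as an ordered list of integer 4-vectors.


Barcode: M ≅ I[1,1]^2, I[2,4], I[3,4]. HN layers by μ_θ (3 steps, strictly decreasing):
  μ^(1)=11; μ^(2)=-3; μ^(3)=-10

((0, 0, 0, 2); (2, 1, 1, 0); (0, 0, 1, 0))


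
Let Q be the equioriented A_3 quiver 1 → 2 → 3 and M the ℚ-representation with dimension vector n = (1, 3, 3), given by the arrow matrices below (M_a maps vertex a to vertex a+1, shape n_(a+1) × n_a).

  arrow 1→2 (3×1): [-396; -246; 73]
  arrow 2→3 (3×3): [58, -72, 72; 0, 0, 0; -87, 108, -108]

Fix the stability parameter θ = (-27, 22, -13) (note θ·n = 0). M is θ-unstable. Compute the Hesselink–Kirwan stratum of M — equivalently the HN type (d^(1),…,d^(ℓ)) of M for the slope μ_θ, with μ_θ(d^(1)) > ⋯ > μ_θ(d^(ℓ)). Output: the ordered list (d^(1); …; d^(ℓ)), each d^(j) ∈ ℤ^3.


Barcode: M ≅ I[1,2], I[2,2], I[2,3], I[3,3]^2. HN layers by μ_θ (4 steps, strictly decreasing):
  μ^(1)=22; μ^(2)=9/2; μ^(3)=-13; μ^(4)=-27

((0, 2, 0); (0, 1, 1); (0, 0, 2); (1, 0, 0))


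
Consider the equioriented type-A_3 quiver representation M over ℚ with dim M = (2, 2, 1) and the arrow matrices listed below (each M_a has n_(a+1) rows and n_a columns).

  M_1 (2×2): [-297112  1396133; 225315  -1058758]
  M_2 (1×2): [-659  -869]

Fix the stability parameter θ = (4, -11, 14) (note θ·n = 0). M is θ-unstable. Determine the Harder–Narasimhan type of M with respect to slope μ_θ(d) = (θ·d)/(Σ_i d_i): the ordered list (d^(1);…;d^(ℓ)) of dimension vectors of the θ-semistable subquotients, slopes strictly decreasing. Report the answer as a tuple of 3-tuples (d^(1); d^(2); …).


Interval decomposition of M: I[1,2], I[1,3].
HN type (ℓ=2): μ^(1)=14; μ^(2)=-7/2

((0, 0, 1); (2, 2, 0))


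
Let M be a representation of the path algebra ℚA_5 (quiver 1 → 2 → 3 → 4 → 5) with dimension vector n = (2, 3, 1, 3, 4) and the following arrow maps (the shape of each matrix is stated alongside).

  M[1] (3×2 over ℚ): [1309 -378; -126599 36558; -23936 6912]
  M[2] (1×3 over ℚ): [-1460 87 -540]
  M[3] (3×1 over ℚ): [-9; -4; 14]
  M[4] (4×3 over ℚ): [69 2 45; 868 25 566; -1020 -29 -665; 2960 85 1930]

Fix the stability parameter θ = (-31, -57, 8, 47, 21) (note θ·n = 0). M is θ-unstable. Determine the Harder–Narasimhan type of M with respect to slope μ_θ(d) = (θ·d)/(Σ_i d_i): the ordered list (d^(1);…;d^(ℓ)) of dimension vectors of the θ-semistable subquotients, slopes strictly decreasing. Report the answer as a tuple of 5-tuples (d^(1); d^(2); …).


Via rank(M_{q-1}∘⋯∘M_p): M ≅ I[1,1], I[1,5], I[2,2]^2, I[4,5]^2, I[5,5].
μ_θ-semistable layers: μ^(1)=34; μ^(2)=21; μ^(3)=8; μ^(4)=-31; μ^(5)=-44; μ^(6)=-57

((0, 0, 0, 3, 3); (0, 0, 0, 0, 1); (0, 0, 1, 0, 0); (1, 0, 0, 0, 0); (1, 1, 0, 0, 0); (0, 2, 0, 0, 0))


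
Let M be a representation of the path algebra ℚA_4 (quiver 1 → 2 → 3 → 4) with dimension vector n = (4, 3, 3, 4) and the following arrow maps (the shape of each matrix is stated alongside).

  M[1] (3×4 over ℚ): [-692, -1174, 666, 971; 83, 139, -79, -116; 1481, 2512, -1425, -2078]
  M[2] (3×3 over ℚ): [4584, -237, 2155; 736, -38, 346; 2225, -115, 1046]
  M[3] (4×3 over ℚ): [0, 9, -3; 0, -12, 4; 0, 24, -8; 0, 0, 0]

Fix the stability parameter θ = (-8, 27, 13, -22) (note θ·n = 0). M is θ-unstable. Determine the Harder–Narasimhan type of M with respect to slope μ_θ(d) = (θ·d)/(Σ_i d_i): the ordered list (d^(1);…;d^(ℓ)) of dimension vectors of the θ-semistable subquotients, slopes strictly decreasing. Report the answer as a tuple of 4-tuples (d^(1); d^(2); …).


Interval decomposition of M: I[1,1], I[1,2], I[1,3], I[1,4], I[3,3], I[4,4]^3.
HN type (ℓ=6): μ^(1)=27; μ^(2)=20; μ^(3)=13; μ^(4)=6; μ^(5)=-8; μ^(6)=-22

((0, 1, 0, 0); (0, 1, 1, 0); (0, 0, 1, 0); (0, 1, 1, 1); (4, 0, 0, 0); (0, 0, 0, 3))


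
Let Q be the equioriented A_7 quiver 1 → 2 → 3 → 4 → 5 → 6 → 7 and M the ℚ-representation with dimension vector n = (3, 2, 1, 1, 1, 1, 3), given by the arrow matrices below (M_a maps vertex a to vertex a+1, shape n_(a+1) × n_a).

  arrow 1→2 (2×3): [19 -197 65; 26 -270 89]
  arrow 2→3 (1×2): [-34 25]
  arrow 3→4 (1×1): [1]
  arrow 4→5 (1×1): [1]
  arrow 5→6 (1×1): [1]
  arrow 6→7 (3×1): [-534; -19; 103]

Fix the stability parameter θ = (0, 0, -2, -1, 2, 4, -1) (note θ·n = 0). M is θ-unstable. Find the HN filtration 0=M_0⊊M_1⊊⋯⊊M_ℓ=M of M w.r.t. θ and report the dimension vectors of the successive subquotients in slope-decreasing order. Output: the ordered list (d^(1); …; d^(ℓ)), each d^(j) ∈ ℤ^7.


Via rank(M_{q-1}∘⋯∘M_p): M ≅ I[1,1], I[1,2], I[1,7], I[7,7]^2.
μ_θ-semistable layers: μ^(1)=5/3; μ^(2)=0; μ^(3)=-3/4; μ^(4)=-1

((0, 0, 0, 0, 1, 1, 1); (2, 1, 0, 0, 0, 0, 0); (1, 1, 1, 1, 0, 0, 0); (0, 0, 0, 0, 0, 0, 2))


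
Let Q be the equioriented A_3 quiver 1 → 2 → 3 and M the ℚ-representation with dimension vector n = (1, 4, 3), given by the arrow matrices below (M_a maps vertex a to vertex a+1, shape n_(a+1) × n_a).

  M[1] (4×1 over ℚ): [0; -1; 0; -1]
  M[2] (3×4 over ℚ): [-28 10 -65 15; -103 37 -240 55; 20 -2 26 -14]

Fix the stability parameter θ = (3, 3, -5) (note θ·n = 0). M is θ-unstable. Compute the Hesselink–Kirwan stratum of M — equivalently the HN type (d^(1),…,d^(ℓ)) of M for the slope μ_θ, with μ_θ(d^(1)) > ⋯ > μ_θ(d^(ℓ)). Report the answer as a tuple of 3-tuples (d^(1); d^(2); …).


Via rank(M_{q-1}∘⋯∘M_p): M ≅ I[1,3], I[2,2], I[2,3]^2.
μ_θ-semistable layers: μ^(1)=3; μ^(2)=1/3; μ^(3)=-1

((0, 1, 0); (1, 1, 1); (0, 2, 2))


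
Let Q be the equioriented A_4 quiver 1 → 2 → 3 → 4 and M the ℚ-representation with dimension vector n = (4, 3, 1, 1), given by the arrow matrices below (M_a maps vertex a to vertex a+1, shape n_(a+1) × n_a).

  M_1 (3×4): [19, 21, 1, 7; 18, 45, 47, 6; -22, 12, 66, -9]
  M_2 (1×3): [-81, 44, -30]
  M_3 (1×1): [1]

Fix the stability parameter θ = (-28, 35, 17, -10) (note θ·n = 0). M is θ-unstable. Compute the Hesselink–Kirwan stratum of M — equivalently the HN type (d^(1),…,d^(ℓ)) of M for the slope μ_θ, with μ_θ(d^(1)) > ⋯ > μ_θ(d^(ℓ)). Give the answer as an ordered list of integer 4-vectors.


Interval decomposition of M: I[1,1], I[1,2]^2, I[1,4].
HN type (ℓ=3): μ^(1)=35; μ^(2)=14; μ^(3)=-28

((0, 2, 0, 0); (0, 1, 1, 1); (4, 0, 0, 0))
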